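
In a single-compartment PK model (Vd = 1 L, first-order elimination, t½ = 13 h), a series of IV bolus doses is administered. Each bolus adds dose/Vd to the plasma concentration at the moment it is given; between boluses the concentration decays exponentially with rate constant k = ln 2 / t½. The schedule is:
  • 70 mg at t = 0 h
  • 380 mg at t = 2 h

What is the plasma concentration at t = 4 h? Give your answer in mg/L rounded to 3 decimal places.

398.119 mg/L

k = ln 2 / 13 = 0.05332 per h
Dose 1 (70 mg at t=0 h): 70·exp(−0.05332·4) = 56.555 mg/L
Dose 2 (380 mg at t=2 h): 380·exp(−0.05332·2) = 341.563 mg/L
C(4) = 56.555 + 341.563 = 398.119 mg/L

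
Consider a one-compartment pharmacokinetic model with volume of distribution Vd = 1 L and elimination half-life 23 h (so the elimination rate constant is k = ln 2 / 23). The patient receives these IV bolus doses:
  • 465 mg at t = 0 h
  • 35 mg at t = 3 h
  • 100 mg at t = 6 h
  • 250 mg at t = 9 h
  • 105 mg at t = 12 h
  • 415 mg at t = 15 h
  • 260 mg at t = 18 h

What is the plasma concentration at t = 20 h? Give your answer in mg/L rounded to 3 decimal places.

k = ln 2 / 23 = 0.03014 per h
Dose 1 (465 mg at t=0 h): 465·exp(−0.03014·20) = 254.500 mg/L
Dose 2 (35 mg at t=3 h): 35·exp(−0.03014·17) = 20.969 mg/L
Dose 3 (100 mg at t=6 h): 100·exp(−0.03014·14) = 65.579 mg/L
Dose 4 (250 mg at t=9 h): 250·exp(−0.03014·11) = 179.461 mg/L
Dose 5 (105 mg at t=12 h): 105·exp(−0.03014·8) = 82.506 mg/L
Dose 6 (415 mg at t=15 h): 415·exp(−0.03014·5) = 356.950 mg/L
Dose 7 (260 mg at t=18 h): 260·exp(−0.03014·2) = 244.792 mg/L
C(20) = 254.500 + 20.969 + 65.579 + 179.461 + 82.506 + 356.950 + 244.792 = 1204.755 mg/L

1204.755 mg/L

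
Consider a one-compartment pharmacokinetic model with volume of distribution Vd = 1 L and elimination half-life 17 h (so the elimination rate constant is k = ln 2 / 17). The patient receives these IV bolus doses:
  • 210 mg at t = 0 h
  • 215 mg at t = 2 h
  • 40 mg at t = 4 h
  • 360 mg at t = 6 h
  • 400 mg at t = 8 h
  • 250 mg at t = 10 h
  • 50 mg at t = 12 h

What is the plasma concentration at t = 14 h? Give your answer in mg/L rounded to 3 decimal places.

1108.536 mg/L

k = ln 2 / 17 = 0.04077 per h
Dose 1 (210 mg at t=0 h): 210·exp(−0.04077·14) = 118.662 mg/L
Dose 2 (215 mg at t=2 h): 215·exp(−0.04077·12) = 131.809 mg/L
Dose 3 (40 mg at t=4 h): 40·exp(−0.04077·10) = 26.606 mg/L
Dose 4 (360 mg at t=6 h): 360·exp(−0.04077·8) = 259.801 mg/L
Dose 5 (400 mg at t=8 h): 400·exp(−0.04077·6) = 313.194 mg/L
Dose 6 (250 mg at t=10 h): 250·exp(−0.04077·4) = 212.378 mg/L
Dose 7 (50 mg at t=12 h): 50·exp(−0.04077·2) = 46.084 mg/L
C(14) = 118.662 + 131.809 + 26.606 + 259.801 + 313.194 + 212.378 + 46.084 = 1108.536 mg/L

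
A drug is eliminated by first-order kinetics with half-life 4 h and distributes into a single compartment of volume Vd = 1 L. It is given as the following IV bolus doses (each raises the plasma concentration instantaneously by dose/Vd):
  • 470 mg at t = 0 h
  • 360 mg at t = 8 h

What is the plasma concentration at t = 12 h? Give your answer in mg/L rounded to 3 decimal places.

238.750 mg/L

k = ln 2 / 4 = 0.17329 per h
Dose 1 (470 mg at t=0 h): 470·exp(−0.17329·12) = 58.750 mg/L
Dose 2 (360 mg at t=8 h): 360·exp(−0.17329·4) = 180.000 mg/L
C(12) = 58.750 + 180.000 = 238.750 mg/L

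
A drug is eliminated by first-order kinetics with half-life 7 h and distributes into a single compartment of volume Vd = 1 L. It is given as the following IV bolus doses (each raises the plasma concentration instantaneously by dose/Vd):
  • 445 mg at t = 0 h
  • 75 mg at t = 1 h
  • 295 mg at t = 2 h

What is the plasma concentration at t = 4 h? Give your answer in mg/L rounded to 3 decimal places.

597.187 mg/L

k = ln 2 / 7 = 0.09902 per h
Dose 1 (445 mg at t=0 h): 445·exp(−0.09902·4) = 299.463 mg/L
Dose 2 (75 mg at t=1 h): 75·exp(−0.09902·3) = 55.725 mg/L
Dose 3 (295 mg at t=2 h): 295·exp(−0.09902·2) = 241.999 mg/L
C(4) = 299.463 + 55.725 + 241.999 = 597.187 mg/L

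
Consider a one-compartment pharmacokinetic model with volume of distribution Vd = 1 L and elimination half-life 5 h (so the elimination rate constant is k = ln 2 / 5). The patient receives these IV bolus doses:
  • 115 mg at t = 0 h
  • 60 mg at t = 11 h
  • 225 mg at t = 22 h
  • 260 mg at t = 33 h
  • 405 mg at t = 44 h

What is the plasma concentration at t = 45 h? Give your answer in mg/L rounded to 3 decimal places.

411.875 mg/L

k = ln 2 / 5 = 0.13863 per h
Dose 1 (115 mg at t=0 h): 115·exp(−0.13863·45) = 0.225 mg/L
Dose 2 (60 mg at t=11 h): 60·exp(−0.13863·34) = 0.538 mg/L
Dose 3 (225 mg at t=22 h): 225·exp(−0.13863·23) = 9.278 mg/L
Dose 4 (260 mg at t=33 h): 260·exp(−0.13863·12) = 49.261 mg/L
Dose 5 (405 mg at t=44 h): 405·exp(−0.13863·1) = 352.573 mg/L
C(45) = 0.225 + 0.538 + 9.278 + 49.261 + 352.573 = 411.875 mg/L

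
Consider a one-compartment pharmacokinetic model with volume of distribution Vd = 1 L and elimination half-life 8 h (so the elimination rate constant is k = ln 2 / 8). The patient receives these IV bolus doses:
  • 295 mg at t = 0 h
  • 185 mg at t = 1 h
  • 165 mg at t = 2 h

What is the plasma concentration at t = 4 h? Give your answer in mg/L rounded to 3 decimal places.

k = ln 2 / 8 = 0.08664 per h
Dose 1 (295 mg at t=0 h): 295·exp(−0.08664·4) = 208.597 mg/L
Dose 2 (185 mg at t=1 h): 185·exp(−0.08664·3) = 142.655 mg/L
Dose 3 (165 mg at t=2 h): 165·exp(−0.08664·2) = 138.748 mg/L
C(4) = 208.597 + 142.655 + 138.748 = 489.999 mg/L

489.999 mg/L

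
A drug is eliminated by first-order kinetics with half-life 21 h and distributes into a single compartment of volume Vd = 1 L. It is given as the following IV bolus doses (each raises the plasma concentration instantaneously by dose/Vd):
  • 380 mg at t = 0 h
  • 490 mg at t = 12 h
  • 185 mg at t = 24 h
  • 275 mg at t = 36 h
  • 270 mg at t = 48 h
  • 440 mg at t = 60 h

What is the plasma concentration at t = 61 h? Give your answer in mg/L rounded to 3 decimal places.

924.523 mg/L

k = ln 2 / 21 = 0.03301 per h
Dose 1 (380 mg at t=0 h): 380·exp(−0.03301·61) = 50.741 mg/L
Dose 2 (490 mg at t=12 h): 490·exp(−0.03301·49) = 97.228 mg/L
Dose 3 (185 mg at t=24 h): 185·exp(−0.03301·37) = 54.549 mg/L
Dose 4 (275 mg at t=36 h): 275·exp(−0.03301·25) = 120.494 mg/L
Dose 5 (270 mg at t=48 h): 270·exp(−0.03301·13) = 175.797 mg/L
Dose 6 (440 mg at t=60 h): 440·exp(−0.03301·1) = 425.714 mg/L
C(61) = 50.741 + 97.228 + 54.549 + 120.494 + 175.797 + 425.714 = 924.523 mg/L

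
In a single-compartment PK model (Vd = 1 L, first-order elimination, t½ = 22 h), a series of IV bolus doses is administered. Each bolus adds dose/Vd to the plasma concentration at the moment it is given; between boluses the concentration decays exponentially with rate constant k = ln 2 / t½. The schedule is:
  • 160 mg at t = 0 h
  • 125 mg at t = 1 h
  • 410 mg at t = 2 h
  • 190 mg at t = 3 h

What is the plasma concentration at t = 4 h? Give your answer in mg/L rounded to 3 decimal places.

823.850 mg/L

k = ln 2 / 22 = 0.03151 per h
Dose 1 (160 mg at t=0 h): 160·exp(−0.03151·4) = 141.055 mg/L
Dose 2 (125 mg at t=1 h): 125·exp(−0.03151·3) = 113.726 mg/L
Dose 3 (410 mg at t=2 h): 410·exp(−0.03151·2) = 384.962 mg/L
Dose 4 (190 mg at t=3 h): 190·exp(−0.03151·1) = 184.107 mg/L
C(4) = 141.055 + 113.726 + 384.962 + 184.107 = 823.850 mg/L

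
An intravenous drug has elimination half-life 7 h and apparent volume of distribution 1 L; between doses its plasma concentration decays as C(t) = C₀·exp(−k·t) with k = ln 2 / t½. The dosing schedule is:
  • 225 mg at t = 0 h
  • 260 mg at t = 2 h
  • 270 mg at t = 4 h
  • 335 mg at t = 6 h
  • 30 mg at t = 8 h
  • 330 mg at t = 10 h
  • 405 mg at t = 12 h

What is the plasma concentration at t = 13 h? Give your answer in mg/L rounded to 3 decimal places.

1058.126 mg/L

k = ln 2 / 7 = 0.09902 per h
Dose 1 (225 mg at t=0 h): 225·exp(−0.09902·13) = 62.105 mg/L
Dose 2 (260 mg at t=2 h): 260·exp(−0.09902·11) = 87.484 mg/L
Dose 3 (270 mg at t=4 h): 270·exp(−0.09902·9) = 110.745 mg/L
Dose 4 (335 mg at t=6 h): 335·exp(−0.09902·7) = 167.500 mg/L
Dose 5 (30 mg at t=8 h): 30·exp(−0.09902·5) = 18.285 mg/L
Dose 6 (330 mg at t=10 h): 330·exp(−0.09902·3) = 245.189 mg/L
Dose 7 (405 mg at t=12 h): 405·exp(−0.09902·1) = 366.818 mg/L
C(13) = 62.105 + 87.484 + 110.745 + 167.500 + 18.285 + 245.189 + 366.818 = 1058.126 mg/L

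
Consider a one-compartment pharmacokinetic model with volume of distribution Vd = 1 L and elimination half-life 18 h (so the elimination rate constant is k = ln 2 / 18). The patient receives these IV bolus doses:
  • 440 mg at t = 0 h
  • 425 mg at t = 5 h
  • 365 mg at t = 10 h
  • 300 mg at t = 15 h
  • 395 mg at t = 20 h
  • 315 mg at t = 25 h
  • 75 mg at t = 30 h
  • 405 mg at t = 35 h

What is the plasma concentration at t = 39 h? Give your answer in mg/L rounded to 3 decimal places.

1225.276 mg/L

k = ln 2 / 18 = 0.03851 per h
Dose 1 (440 mg at t=0 h): 440·exp(−0.03851·39) = 97.999 mg/L
Dose 2 (425 mg at t=5 h): 425·exp(−0.03851·34) = 114.756 mg/L
Dose 3 (365 mg at t=10 h): 365·exp(−0.03851·29) = 119.481 mg/L
Dose 4 (300 mg at t=15 h): 300·exp(−0.03851·24) = 119.055 mg/L
Dose 5 (395 mg at t=20 h): 395·exp(−0.03851·19) = 190.039 mg/L
Dose 6 (315 mg at t=25 h): 315·exp(−0.03851·14) = 183.728 mg/L
Dose 7 (75 mg at t=30 h): 75·exp(−0.03851·9) = 53.033 mg/L
Dose 8 (405 mg at t=35 h): 405·exp(−0.03851·4) = 347.184 mg/L
C(39) = 97.999 + 114.756 + 119.481 + 119.055 + 190.039 + 183.728 + 53.033 + 347.184 = 1225.276 mg/L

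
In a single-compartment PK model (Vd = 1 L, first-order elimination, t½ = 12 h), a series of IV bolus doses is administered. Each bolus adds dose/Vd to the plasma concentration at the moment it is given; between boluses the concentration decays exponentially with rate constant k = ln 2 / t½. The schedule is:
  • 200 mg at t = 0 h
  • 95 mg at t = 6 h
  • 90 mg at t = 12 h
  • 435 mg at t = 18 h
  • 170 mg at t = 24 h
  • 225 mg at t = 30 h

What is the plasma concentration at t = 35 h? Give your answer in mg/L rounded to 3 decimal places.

k = ln 2 / 12 = 0.05776 per h
Dose 1 (200 mg at t=0 h): 200·exp(−0.05776·35) = 26.487 mg/L
Dose 2 (95 mg at t=6 h): 95·exp(−0.05776·29) = 17.792 mg/L
Dose 3 (90 mg at t=12 h): 90·exp(−0.05776·23) = 23.838 mg/L
Dose 4 (435 mg at t=18 h): 435·exp(−0.05776·17) = 162.941 mg/L
Dose 5 (170 mg at t=24 h): 170·exp(−0.05776·11) = 90.054 mg/L
Dose 6 (225 mg at t=30 h): 225·exp(−0.05776·5) = 168.560 mg/L
C(35) = 26.487 + 17.792 + 23.838 + 162.941 + 90.054 + 168.560 = 489.672 mg/L

489.672 mg/L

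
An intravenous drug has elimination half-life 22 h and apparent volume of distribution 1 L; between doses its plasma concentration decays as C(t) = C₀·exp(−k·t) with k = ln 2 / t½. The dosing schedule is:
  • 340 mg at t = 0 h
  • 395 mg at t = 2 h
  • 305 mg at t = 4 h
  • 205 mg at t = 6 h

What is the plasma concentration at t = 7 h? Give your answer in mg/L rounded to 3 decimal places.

1086.269 mg/L

k = ln 2 / 22 = 0.03151 per h
Dose 1 (340 mg at t=0 h): 340·exp(−0.03151·7) = 272.707 mg/L
Dose 2 (395 mg at t=2 h): 395·exp(−0.03151·5) = 337.428 mg/L
Dose 3 (305 mg at t=4 h): 305·exp(−0.03151·3) = 277.492 mg/L
Dose 4 (205 mg at t=6 h): 205·exp(−0.03151·1) = 198.642 mg/L
C(7) = 272.707 + 337.428 + 277.492 + 198.642 = 1086.269 mg/L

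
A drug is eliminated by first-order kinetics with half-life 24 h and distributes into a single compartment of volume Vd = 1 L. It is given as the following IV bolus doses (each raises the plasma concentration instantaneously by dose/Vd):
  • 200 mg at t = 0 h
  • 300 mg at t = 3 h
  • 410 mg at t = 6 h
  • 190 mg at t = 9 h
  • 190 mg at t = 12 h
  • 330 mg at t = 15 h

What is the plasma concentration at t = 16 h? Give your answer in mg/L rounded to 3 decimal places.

1284.336 mg/L

k = ln 2 / 24 = 0.02888 per h
Dose 1 (200 mg at t=0 h): 200·exp(−0.02888·16) = 125.992 mg/L
Dose 2 (300 mg at t=3 h): 300·exp(−0.02888·13) = 206.093 mg/L
Dose 3 (410 mg at t=6 h): 410·exp(−0.02888·10) = 307.153 mg/L
Dose 4 (190 mg at t=9 h): 190·exp(−0.02888·7) = 155.222 mg/L
Dose 5 (190 mg at t=12 h): 190·exp(−0.02888·4) = 169.271 mg/L
Dose 6 (330 mg at t=15 h): 330·exp(−0.02888·1) = 320.606 mg/L
C(16) = 125.992 + 206.093 + 307.153 + 155.222 + 169.271 + 320.606 = 1284.336 mg/L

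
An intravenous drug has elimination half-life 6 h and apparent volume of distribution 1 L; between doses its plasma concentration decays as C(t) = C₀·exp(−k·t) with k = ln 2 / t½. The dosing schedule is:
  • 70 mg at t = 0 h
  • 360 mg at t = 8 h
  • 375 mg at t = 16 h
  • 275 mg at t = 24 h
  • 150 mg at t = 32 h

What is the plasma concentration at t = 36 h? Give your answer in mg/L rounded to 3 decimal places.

215.717 mg/L

k = ln 2 / 6 = 0.11552 per h
Dose 1 (70 mg at t=0 h): 70·exp(−0.11552·36) = 1.094 mg/L
Dose 2 (360 mg at t=8 h): 360·exp(−0.11552·28) = 14.174 mg/L
Dose 3 (375 mg at t=16 h): 375·exp(−0.11552·20) = 37.205 mg/L
Dose 4 (275 mg at t=24 h): 275·exp(−0.11552·12) = 68.750 mg/L
Dose 5 (150 mg at t=32 h): 150·exp(−0.11552·4) = 94.494 mg/L
C(36) = 1.094 + 14.174 + 37.205 + 68.750 + 94.494 = 215.717 mg/L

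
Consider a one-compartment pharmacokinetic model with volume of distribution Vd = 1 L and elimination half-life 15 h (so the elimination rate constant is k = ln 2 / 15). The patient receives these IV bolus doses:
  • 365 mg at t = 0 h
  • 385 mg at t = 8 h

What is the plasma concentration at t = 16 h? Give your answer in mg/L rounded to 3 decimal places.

k = ln 2 / 15 = 0.04621 per h
Dose 1 (365 mg at t=0 h): 365·exp(−0.04621·16) = 174.259 mg/L
Dose 2 (385 mg at t=8 h): 385·exp(−0.04621·8) = 266.018 mg/L
C(16) = 174.259 + 266.018 = 440.277 mg/L

440.277 mg/L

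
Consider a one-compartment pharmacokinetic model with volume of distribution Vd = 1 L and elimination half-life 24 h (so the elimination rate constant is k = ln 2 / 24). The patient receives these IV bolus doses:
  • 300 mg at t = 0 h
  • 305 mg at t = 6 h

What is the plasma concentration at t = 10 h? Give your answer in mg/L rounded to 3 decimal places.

496.470 mg/L

k = ln 2 / 24 = 0.02888 per h
Dose 1 (300 mg at t=0 h): 300·exp(−0.02888·10) = 224.746 mg/L
Dose 2 (305 mg at t=6 h): 305·exp(−0.02888·4) = 271.724 mg/L
C(10) = 224.746 + 271.724 = 496.470 mg/L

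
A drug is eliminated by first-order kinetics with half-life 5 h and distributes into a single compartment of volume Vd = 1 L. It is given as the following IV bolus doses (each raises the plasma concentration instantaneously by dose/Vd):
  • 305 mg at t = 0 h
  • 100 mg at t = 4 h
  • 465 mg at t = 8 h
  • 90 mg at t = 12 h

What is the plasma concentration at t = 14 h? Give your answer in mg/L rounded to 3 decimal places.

339.404 mg/L

k = ln 2 / 5 = 0.13863 per h
Dose 1 (305 mg at t=0 h): 305·exp(−0.13863·14) = 43.794 mg/L
Dose 2 (100 mg at t=4 h): 100·exp(−0.13863·10) = 25.000 mg/L
Dose 3 (465 mg at t=8 h): 465·exp(−0.13863·6) = 202.403 mg/L
Dose 4 (90 mg at t=12 h): 90·exp(−0.13863·2) = 68.207 mg/L
C(14) = 43.794 + 25.000 + 202.403 + 68.207 = 339.404 mg/L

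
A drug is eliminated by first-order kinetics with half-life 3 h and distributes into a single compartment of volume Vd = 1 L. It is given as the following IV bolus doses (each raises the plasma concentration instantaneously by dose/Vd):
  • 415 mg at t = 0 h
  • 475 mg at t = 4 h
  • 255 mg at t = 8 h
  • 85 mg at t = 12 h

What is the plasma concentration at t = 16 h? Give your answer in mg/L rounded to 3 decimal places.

k = ln 2 / 3 = 0.23105 per h
Dose 1 (415 mg at t=0 h): 415·exp(−0.23105·16) = 10.293 mg/L
Dose 2 (475 mg at t=4 h): 475·exp(−0.23105·12) = 29.688 mg/L
Dose 3 (255 mg at t=8 h): 255·exp(−0.23105·8) = 40.160 mg/L
Dose 4 (85 mg at t=12 h): 85·exp(−0.23105·4) = 33.732 mg/L
C(16) = 10.293 + 29.688 + 40.160 + 33.732 = 113.873 mg/L

113.873 mg/L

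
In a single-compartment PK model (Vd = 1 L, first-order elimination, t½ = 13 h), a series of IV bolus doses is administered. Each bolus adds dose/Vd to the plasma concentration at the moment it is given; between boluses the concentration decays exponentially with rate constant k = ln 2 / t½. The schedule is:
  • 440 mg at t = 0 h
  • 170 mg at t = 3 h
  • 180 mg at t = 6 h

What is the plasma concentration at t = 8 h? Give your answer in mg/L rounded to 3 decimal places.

579.223 mg/L

k = ln 2 / 13 = 0.05332 per h
Dose 1 (440 mg at t=0 h): 440·exp(−0.05332·8) = 287.213 mg/L
Dose 2 (170 mg at t=3 h): 170·exp(−0.05332·5) = 130.217 mg/L
Dose 3 (180 mg at t=6 h): 180·exp(−0.05332·2) = 161.793 mg/L
C(8) = 287.213 + 130.217 + 161.793 = 579.223 mg/L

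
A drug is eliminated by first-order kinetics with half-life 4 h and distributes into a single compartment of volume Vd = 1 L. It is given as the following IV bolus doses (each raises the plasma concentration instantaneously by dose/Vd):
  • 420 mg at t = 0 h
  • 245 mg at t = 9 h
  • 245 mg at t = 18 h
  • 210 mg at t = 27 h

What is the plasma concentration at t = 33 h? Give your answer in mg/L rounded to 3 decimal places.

k = ln 2 / 4 = 0.17329 per h
Dose 1 (420 mg at t=0 h): 420·exp(−0.17329·33) = 1.380 mg/L
Dose 2 (245 mg at t=9 h): 245·exp(−0.17329·24) = 3.828 mg/L
Dose 3 (245 mg at t=18 h): 245·exp(−0.17329·15) = 18.210 mg/L
Dose 4 (210 mg at t=27 h): 210·exp(−0.17329·6) = 74.246 mg/L
C(33) = 1.380 + 3.828 + 18.210 + 74.246 = 97.664 mg/L

97.664 mg/L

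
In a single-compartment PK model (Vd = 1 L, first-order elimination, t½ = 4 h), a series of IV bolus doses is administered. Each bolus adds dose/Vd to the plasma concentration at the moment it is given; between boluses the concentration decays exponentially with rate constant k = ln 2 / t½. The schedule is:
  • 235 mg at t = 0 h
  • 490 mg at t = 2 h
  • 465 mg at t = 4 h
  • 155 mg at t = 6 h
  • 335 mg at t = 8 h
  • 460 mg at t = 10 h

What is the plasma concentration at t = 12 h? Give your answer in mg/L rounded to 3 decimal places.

k = ln 2 / 4 = 0.17329 per h
Dose 1 (235 mg at t=0 h): 235·exp(−0.17329·12) = 29.375 mg/L
Dose 2 (490 mg at t=2 h): 490·exp(−0.17329·10) = 86.621 mg/L
Dose 3 (465 mg at t=4 h): 465·exp(−0.17329·8) = 116.250 mg/L
Dose 4 (155 mg at t=6 h): 155·exp(−0.17329·6) = 54.801 mg/L
Dose 5 (335 mg at t=8 h): 335·exp(−0.17329·4) = 167.500 mg/L
Dose 6 (460 mg at t=10 h): 460·exp(−0.17329·2) = 325.269 mg/L
C(12) = 29.375 + 86.621 + 116.250 + 54.801 + 167.500 + 325.269 = 779.815 mg/L

779.815 mg/L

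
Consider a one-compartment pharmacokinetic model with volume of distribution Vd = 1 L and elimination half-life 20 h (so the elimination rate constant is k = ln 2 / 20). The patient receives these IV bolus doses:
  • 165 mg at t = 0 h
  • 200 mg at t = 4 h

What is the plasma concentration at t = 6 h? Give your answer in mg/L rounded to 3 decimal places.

k = ln 2 / 20 = 0.03466 per h
Dose 1 (165 mg at t=0 h): 165·exp(−0.03466·6) = 134.022 mg/L
Dose 2 (200 mg at t=4 h): 200·exp(−0.03466·2) = 186.607 mg/L
C(6) = 134.022 + 186.607 = 320.628 mg/L

320.628 mg/L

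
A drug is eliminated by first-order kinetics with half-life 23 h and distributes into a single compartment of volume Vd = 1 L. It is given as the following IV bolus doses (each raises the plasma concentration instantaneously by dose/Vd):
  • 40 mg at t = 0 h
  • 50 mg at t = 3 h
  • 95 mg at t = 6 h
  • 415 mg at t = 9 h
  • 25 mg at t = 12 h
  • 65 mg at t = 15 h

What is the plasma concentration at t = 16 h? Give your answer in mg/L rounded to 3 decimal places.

550.073 mg/L

k = ln 2 / 23 = 0.03014 per h
Dose 1 (40 mg at t=0 h): 40·exp(−0.03014·16) = 24.697 mg/L
Dose 2 (50 mg at t=3 h): 50·exp(−0.03014·13) = 33.793 mg/L
Dose 3 (95 mg at t=6 h): 95·exp(−0.03014·10) = 70.281 mg/L
Dose 4 (415 mg at t=9 h): 415·exp(−0.03014·7) = 336.070 mg/L
Dose 5 (25 mg at t=12 h): 25·exp(−0.03014·4) = 22.161 mg/L
Dose 6 (65 mg at t=15 h): 65·exp(−0.03014·1) = 63.070 mg/L
C(16) = 24.697 + 33.793 + 70.281 + 336.070 + 22.161 + 63.070 = 550.073 mg/L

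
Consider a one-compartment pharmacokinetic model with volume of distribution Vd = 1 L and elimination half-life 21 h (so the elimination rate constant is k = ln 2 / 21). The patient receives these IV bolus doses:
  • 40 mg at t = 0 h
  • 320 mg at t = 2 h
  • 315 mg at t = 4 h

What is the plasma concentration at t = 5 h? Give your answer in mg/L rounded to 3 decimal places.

k = ln 2 / 21 = 0.03301 per h
Dose 1 (40 mg at t=0 h): 40·exp(−0.03301·5) = 33.915 mg/L
Dose 2 (320 mg at t=2 h): 320·exp(−0.03301·3) = 289.832 mg/L
Dose 3 (315 mg at t=4 h): 315·exp(−0.03301·1) = 304.773 mg/L
C(5) = 33.915 + 289.832 + 304.773 = 628.519 mg/L

628.519 mg/L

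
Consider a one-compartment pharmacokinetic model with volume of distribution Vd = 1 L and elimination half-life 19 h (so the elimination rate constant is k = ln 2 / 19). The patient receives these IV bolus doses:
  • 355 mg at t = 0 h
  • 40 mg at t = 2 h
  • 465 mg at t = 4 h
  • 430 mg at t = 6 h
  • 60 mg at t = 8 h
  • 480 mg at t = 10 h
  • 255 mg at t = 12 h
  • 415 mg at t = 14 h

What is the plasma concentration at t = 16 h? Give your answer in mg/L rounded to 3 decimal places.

k = ln 2 / 19 = 0.03648 per h
Dose 1 (355 mg at t=0 h): 355·exp(−0.03648·16) = 198.029 mg/L
Dose 2 (40 mg at t=2 h): 40·exp(−0.03648·14) = 24.002 mg/L
Dose 3 (465 mg at t=4 h): 465·exp(−0.03648·12) = 300.143 mg/L
Dose 4 (430 mg at t=6 h): 430·exp(−0.03648·10) = 298.560 mg/L
Dose 5 (60 mg at t=8 h): 60·exp(−0.03648·8) = 44.813 mg/L
Dose 6 (480 mg at t=10 h): 480·exp(−0.03648·6) = 385.637 mg/L
Dose 7 (255 mg at t=12 h): 255·exp(−0.03648·4) = 220.377 mg/L
Dose 8 (415 mg at t=14 h): 415·exp(−0.03648·2) = 385.799 mg/L
C(16) = 198.029 + 24.002 + 300.143 + 298.560 + 44.813 + 385.637 + 220.377 + 385.799 = 1857.360 mg/L

1857.360 mg/L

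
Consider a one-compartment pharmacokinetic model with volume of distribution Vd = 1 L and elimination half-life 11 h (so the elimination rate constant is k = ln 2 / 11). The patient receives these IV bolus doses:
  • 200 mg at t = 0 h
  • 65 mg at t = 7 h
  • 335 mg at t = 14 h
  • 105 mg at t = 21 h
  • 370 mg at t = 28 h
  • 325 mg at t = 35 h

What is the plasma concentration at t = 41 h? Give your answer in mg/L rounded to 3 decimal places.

499.398 mg/L

k = ln 2 / 11 = 0.06301 per h
Dose 1 (200 mg at t=0 h): 200·exp(−0.06301·41) = 15.101 mg/L
Dose 2 (65 mg at t=7 h): 65·exp(−0.06301·34) = 7.629 mg/L
Dose 3 (335 mg at t=14 h): 335·exp(−0.06301·27) = 61.116 mg/L
Dose 4 (105 mg at t=21 h): 105·exp(−0.06301·20) = 29.776 mg/L
Dose 5 (370 mg at t=28 h): 370·exp(−0.06301·13) = 163.094 mg/L
Dose 6 (325 mg at t=35 h): 325·exp(−0.06301·6) = 222.682 mg/L
C(41) = 15.101 + 7.629 + 61.116 + 29.776 + 163.094 + 222.682 = 499.398 mg/L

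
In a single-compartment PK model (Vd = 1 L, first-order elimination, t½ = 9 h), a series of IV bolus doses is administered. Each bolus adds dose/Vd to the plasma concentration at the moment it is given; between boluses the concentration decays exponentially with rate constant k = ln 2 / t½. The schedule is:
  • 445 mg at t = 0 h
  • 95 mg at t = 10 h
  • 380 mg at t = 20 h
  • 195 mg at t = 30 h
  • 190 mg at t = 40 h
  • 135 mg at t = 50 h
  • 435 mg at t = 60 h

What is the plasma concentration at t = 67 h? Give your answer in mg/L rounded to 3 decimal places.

k = ln 2 / 9 = 0.07702 per h
Dose 1 (445 mg at t=0 h): 445·exp(−0.07702·67) = 2.555 mg/L
Dose 2 (95 mg at t=10 h): 95·exp(−0.07702·57) = 1.178 mg/L
Dose 3 (380 mg at t=20 h): 380·exp(−0.07702·47) = 10.180 mg/L
Dose 4 (195 mg at t=30 h): 195·exp(−0.07702·37) = 11.284 mg/L
Dose 5 (190 mg at t=40 h): 190·exp(−0.07702·27) = 23.750 mg/L
Dose 6 (135 mg at t=50 h): 135·exp(−0.07702·17) = 36.452 mg/L
Dose 7 (435 mg at t=60 h): 435·exp(−0.07702·7) = 253.720 mg/L
C(67) = 2.555 + 1.178 + 10.180 + 11.284 + 23.750 + 36.452 + 253.720 = 339.119 mg/L

339.119 mg/L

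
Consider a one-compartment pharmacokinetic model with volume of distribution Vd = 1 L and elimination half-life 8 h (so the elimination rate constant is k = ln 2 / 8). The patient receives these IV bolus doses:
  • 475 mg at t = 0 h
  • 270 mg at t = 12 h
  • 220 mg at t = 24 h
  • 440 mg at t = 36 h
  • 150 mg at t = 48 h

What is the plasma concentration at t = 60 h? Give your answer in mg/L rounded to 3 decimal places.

124.599 mg/L

k = ln 2 / 8 = 0.08664 per h
Dose 1 (475 mg at t=0 h): 475·exp(−0.08664·60) = 2.624 mg/L
Dose 2 (270 mg at t=12 h): 270·exp(−0.08664·48) = 4.219 mg/L
Dose 3 (220 mg at t=24 h): 220·exp(−0.08664·36) = 9.723 mg/L
Dose 4 (440 mg at t=36 h): 440·exp(−0.08664·24) = 55.000 mg/L
Dose 5 (150 mg at t=48 h): 150·exp(−0.08664·12) = 53.033 mg/L
C(60) = 2.624 + 4.219 + 9.723 + 55.000 + 53.033 = 124.599 mg/L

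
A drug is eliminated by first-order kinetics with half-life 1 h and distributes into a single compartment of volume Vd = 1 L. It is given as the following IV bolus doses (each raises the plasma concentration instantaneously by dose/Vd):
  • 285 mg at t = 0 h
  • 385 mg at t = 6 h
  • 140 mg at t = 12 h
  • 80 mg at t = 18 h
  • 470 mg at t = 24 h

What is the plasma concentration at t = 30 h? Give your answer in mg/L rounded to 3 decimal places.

7.364 mg/L

k = ln 2 / 1 = 0.69315 per h
Dose 1 (285 mg at t=0 h): 285·exp(−0.69315·30) = 0.000 mg/L
Dose 2 (385 mg at t=6 h): 385·exp(−0.69315·24) = 0.000 mg/L
Dose 3 (140 mg at t=12 h): 140·exp(−0.69315·18) = 0.001 mg/L
Dose 4 (80 mg at t=18 h): 80·exp(−0.69315·12) = 0.020 mg/L
Dose 5 (470 mg at t=24 h): 470·exp(−0.69315·6) = 7.344 mg/L
C(30) = 0.000 + 0.000 + 0.001 + 0.020 + 7.344 = 7.364 mg/L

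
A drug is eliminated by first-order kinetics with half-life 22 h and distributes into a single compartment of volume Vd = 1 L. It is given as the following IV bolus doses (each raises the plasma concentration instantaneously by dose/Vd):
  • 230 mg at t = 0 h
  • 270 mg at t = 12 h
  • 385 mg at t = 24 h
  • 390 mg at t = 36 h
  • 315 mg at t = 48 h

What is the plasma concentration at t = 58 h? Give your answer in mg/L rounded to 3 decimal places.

657.134 mg/L

k = ln 2 / 22 = 0.03151 per h
Dose 1 (230 mg at t=0 h): 230·exp(−0.03151·58) = 36.992 mg/L
Dose 2 (270 mg at t=12 h): 270·exp(−0.03151·46) = 63.378 mg/L
Dose 3 (385 mg at t=24 h): 385·exp(−0.03151·34) = 131.896 mg/L
Dose 4 (390 mg at t=36 h): 390·exp(−0.03151·22) = 195.000 mg/L
Dose 5 (315 mg at t=48 h): 315·exp(−0.03151·10) = 229.868 mg/L
C(58) = 36.992 + 63.378 + 131.896 + 195.000 + 229.868 = 657.134 mg/L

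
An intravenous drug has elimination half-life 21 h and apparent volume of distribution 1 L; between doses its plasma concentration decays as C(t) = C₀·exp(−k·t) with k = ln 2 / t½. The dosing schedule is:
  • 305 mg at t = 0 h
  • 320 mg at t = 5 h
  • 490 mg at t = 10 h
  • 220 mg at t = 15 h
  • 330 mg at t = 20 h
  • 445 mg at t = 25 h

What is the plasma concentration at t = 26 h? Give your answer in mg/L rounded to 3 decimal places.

k = ln 2 / 21 = 0.03301 per h
Dose 1 (305 mg at t=0 h): 305·exp(−0.03301·26) = 129.299 mg/L
Dose 2 (320 mg at t=5 h): 320·exp(−0.03301·21) = 160.000 mg/L
Dose 3 (490 mg at t=10 h): 490·exp(−0.03301·16) = 288.961 mg/L
Dose 4 (220 mg at t=15 h): 220·exp(−0.03301·11) = 153.017 mg/L
Dose 5 (330 mg at t=20 h): 330·exp(−0.03301·6) = 270.711 mg/L
Dose 6 (445 mg at t=25 h): 445·exp(−0.03301·1) = 430.552 mg/L
C(26) = 129.299 + 160.000 + 288.961 + 153.017 + 270.711 + 430.552 = 1432.540 mg/L

1432.540 mg/L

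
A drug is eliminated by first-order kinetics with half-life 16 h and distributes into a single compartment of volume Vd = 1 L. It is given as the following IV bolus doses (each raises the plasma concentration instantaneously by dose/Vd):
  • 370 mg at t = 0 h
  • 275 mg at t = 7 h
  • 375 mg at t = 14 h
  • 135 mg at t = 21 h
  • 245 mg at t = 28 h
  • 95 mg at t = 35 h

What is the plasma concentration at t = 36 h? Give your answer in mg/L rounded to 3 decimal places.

635.359 mg/L

k = ln 2 / 16 = 0.04332 per h
Dose 1 (370 mg at t=0 h): 370·exp(−0.04332·36) = 77.783 mg/L
Dose 2 (275 mg at t=7 h): 275·exp(−0.04332·29) = 78.292 mg/L
Dose 3 (375 mg at t=14 h): 375·exp(−0.04332·22) = 144.582 mg/L
Dose 4 (135 mg at t=21 h): 135·exp(−0.04332·15) = 70.488 mg/L
Dose 5 (245 mg at t=28 h): 245·exp(−0.04332·8) = 173.241 mg/L
Dose 6 (95 mg at t=35 h): 95·exp(−0.04332·1) = 90.972 mg/L
C(36) = 77.783 + 78.292 + 144.582 + 70.488 + 173.241 + 90.972 = 635.359 mg/L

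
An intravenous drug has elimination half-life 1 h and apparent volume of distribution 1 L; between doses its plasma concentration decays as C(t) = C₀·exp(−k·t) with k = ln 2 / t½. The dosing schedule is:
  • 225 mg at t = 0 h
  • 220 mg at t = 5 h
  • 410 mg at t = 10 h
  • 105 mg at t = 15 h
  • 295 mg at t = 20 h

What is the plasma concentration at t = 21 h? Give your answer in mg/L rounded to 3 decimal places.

149.344 mg/L

k = ln 2 / 1 = 0.69315 per h
Dose 1 (225 mg at t=0 h): 225·exp(−0.69315·21) = 0.000 mg/L
Dose 2 (220 mg at t=5 h): 220·exp(−0.69315·16) = 0.003 mg/L
Dose 3 (410 mg at t=10 h): 410·exp(−0.69315·11) = 0.200 mg/L
Dose 4 (105 mg at t=15 h): 105·exp(−0.69315·6) = 1.641 mg/L
Dose 5 (295 mg at t=20 h): 295·exp(−0.69315·1) = 147.500 mg/L
C(21) = 0.000 + 0.003 + 0.200 + 1.641 + 147.500 = 149.344 mg/L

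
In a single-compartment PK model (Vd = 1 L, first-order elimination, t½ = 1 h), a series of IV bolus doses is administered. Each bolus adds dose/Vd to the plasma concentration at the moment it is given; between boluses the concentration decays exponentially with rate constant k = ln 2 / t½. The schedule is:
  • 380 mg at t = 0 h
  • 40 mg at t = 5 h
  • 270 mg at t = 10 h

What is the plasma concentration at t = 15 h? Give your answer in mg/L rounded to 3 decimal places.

k = ln 2 / 1 = 0.69315 per h
Dose 1 (380 mg at t=0 h): 380·exp(−0.69315·15) = 0.012 mg/L
Dose 2 (40 mg at t=5 h): 40·exp(−0.69315·10) = 0.039 mg/L
Dose 3 (270 mg at t=10 h): 270·exp(−0.69315·5) = 8.438 mg/L
C(15) = 0.012 + 0.039 + 8.438 = 8.488 mg/L

8.488 mg/L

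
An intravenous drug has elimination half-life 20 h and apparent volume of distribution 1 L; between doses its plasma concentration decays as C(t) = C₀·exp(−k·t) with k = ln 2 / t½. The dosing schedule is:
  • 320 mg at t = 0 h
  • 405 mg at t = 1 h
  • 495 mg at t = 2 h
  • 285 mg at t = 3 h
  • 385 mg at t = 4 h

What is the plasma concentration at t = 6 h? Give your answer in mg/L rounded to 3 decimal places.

k = ln 2 / 20 = 0.03466 per h
Dose 1 (320 mg at t=0 h): 320·exp(−0.03466·6) = 259.921 mg/L
Dose 2 (405 mg at t=1 h): 405·exp(−0.03466·5) = 340.563 mg/L
Dose 3 (495 mg at t=2 h): 495·exp(−0.03466·4) = 430.923 mg/L
Dose 4 (285 mg at t=3 h): 285·exp(−0.03466·3) = 256.856 mg/L
Dose 5 (385 mg at t=4 h): 385·exp(−0.03466·2) = 359.218 mg/L
C(6) = 259.921 + 340.563 + 430.923 + 256.856 + 359.218 = 1647.480 mg/L

1647.480 mg/L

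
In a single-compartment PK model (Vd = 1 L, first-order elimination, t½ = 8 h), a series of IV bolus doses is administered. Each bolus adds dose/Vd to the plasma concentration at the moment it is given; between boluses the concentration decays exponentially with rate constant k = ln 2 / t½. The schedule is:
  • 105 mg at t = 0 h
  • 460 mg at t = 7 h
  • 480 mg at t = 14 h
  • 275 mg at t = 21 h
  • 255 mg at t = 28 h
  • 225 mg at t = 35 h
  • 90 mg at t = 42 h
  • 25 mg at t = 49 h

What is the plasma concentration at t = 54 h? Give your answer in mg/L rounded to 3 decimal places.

k = ln 2 / 8 = 0.08664 per h
Dose 1 (105 mg at t=0 h): 105·exp(−0.08664·54) = 0.976 mg/L
Dose 2 (460 mg at t=7 h): 460·exp(−0.08664·47) = 7.838 mg/L
Dose 3 (480 mg at t=14 h): 480·exp(−0.08664·40) = 15.000 mg/L
Dose 4 (275 mg at t=21 h): 275·exp(−0.08664·33) = 15.761 mg/L
Dose 5 (255 mg at t=28 h): 255·exp(−0.08664·26) = 26.804 mg/L
Dose 6 (225 mg at t=35 h): 225·exp(−0.08664·19) = 43.375 mg/L
Dose 7 (90 mg at t=42 h): 90·exp(−0.08664·12) = 31.820 mg/L
Dose 8 (25 mg at t=49 h): 25·exp(−0.08664·5) = 16.210 mg/L
C(54) = 0.976 + 7.838 + 15.000 + 15.761 + 26.804 + 43.375 + 31.820 + 16.210 = 157.783 mg/L

157.783 mg/L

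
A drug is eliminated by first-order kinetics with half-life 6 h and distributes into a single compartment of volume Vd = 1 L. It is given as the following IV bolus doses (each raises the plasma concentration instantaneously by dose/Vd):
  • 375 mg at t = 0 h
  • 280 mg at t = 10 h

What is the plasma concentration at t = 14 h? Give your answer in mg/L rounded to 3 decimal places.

k = ln 2 / 6 = 0.11552 per h
Dose 1 (375 mg at t=0 h): 375·exp(−0.11552·14) = 74.409 mg/L
Dose 2 (280 mg at t=10 h): 280·exp(−0.11552·4) = 176.389 mg/L
C(14) = 74.409 + 176.389 = 250.798 mg/L

250.798 mg/L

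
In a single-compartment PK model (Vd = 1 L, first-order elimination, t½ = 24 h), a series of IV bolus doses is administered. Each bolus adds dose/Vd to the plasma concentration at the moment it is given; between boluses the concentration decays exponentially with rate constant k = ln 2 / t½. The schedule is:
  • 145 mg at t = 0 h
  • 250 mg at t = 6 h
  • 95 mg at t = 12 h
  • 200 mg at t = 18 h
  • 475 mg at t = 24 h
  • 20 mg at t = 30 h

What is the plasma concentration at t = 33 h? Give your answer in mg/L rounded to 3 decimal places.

736.629 mg/L

k = ln 2 / 24 = 0.02888 per h
Dose 1 (145 mg at t=0 h): 145·exp(−0.02888·33) = 55.905 mg/L
Dose 2 (250 mg at t=6 h): 250·exp(−0.02888·27) = 114.626 mg/L
Dose 3 (95 mg at t=12 h): 95·exp(−0.02888·21) = 51.799 mg/L
Dose 4 (200 mg at t=18 h): 200·exp(−0.02888·15) = 129.684 mg/L
Dose 5 (475 mg at t=24 h): 475·exp(−0.02888·9) = 366.275 mg/L
Dose 6 (20 mg at t=30 h): 20·exp(−0.02888·3) = 18.340 mg/L
C(33) = 55.905 + 114.626 + 51.799 + 129.684 + 366.275 + 18.340 = 736.629 mg/L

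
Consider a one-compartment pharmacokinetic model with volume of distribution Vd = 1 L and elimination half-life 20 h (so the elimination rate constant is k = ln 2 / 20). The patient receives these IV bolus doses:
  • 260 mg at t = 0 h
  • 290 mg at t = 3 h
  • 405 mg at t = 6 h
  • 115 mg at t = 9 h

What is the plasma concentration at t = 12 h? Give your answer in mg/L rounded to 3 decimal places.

k = ln 2 / 20 = 0.03466 per h
Dose 1 (260 mg at t=0 h): 260·exp(−0.03466·12) = 171.536 mg/L
Dose 2 (290 mg at t=3 h): 290·exp(−0.03466·9) = 212.292 mg/L
Dose 3 (405 mg at t=6 h): 405·exp(−0.03466·6) = 328.962 mg/L
Dose 4 (115 mg at t=9 h): 115·exp(−0.03466·3) = 103.644 mg/L
C(12) = 171.536 + 212.292 + 328.962 + 103.644 = 816.434 mg/L

816.434 mg/L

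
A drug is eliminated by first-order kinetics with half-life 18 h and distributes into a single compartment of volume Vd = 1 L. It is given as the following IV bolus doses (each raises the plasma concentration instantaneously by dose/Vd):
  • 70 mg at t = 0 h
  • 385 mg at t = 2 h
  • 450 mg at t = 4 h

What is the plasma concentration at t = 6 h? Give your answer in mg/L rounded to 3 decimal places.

802.242 mg/L

k = ln 2 / 18 = 0.03851 per h
Dose 1 (70 mg at t=0 h): 70·exp(−0.03851·6) = 55.559 mg/L
Dose 2 (385 mg at t=2 h): 385·exp(−0.03851·4) = 330.039 mg/L
Dose 3 (450 mg at t=4 h): 450·exp(−0.03851·2) = 416.644 mg/L
C(6) = 55.559 + 330.039 + 416.644 = 802.242 mg/L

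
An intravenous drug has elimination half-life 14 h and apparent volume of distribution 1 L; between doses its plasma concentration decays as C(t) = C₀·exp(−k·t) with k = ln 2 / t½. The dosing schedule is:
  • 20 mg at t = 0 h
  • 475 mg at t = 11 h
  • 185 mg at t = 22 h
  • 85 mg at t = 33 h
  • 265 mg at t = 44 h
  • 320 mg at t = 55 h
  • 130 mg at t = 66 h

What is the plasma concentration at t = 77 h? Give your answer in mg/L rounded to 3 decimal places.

k = ln 2 / 14 = 0.04951 per h
Dose 1 (20 mg at t=0 h): 20·exp(−0.04951·77) = 0.442 mg/L
Dose 2 (475 mg at t=11 h): 475·exp(−0.04951·66) = 18.095 mg/L
Dose 3 (185 mg at t=22 h): 185·exp(−0.04951·55) = 12.149 mg/L
Dose 4 (85 mg at t=33 h): 85·exp(−0.04951·44) = 9.623 mg/L
Dose 5 (265 mg at t=44 h): 265·exp(−0.04951·33) = 51.722 mg/L
Dose 6 (320 mg at t=55 h): 320·exp(−0.04951·22) = 107.672 mg/L
Dose 7 (130 mg at t=66 h): 130·exp(−0.04951·11) = 75.408 mg/L
C(77) = 0.442 + 18.095 + 12.149 + 9.623 + 51.722 + 107.672 + 75.408 = 275.112 mg/L

275.112 mg/L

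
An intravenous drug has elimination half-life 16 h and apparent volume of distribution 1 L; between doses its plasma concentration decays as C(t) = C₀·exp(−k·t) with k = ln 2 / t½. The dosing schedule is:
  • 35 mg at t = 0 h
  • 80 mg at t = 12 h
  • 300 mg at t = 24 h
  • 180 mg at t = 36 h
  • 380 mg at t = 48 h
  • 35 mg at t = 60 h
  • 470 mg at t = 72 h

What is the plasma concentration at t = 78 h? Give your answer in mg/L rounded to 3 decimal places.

545.938 mg/L

k = ln 2 / 16 = 0.04332 per h
Dose 1 (35 mg at t=0 h): 35·exp(−0.04332·78) = 1.193 mg/L
Dose 2 (80 mg at t=12 h): 80·exp(−0.04332·66) = 4.585 mg/L
Dose 3 (300 mg at t=24 h): 300·exp(−0.04332·54) = 28.916 mg/L
Dose 4 (180 mg at t=36 h): 180·exp(−0.04332·42) = 29.179 mg/L
Dose 5 (380 mg at t=48 h): 380·exp(−0.04332·30) = 103.598 mg/L
Dose 6 (35 mg at t=60 h): 35·exp(−0.04332·18) = 16.048 mg/L
Dose 7 (470 mg at t=72 h): 470·exp(−0.04332·6) = 362.420 mg/L
C(78) = 1.193 + 4.585 + 28.916 + 29.179 + 103.598 + 16.048 + 362.420 = 545.938 mg/L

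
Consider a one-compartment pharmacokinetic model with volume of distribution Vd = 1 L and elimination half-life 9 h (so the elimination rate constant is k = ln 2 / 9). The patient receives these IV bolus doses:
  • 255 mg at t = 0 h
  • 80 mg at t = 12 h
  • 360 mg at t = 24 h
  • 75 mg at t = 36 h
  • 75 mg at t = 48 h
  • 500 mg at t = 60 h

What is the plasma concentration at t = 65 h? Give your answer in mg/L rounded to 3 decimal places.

k = ln 2 / 9 = 0.07702 per h
Dose 1 (255 mg at t=0 h): 255·exp(−0.07702·65) = 1.708 mg/L
Dose 2 (80 mg at t=12 h): 80·exp(−0.07702·53) = 1.350 mg/L
Dose 3 (360 mg at t=24 h): 360·exp(−0.07702·41) = 15.309 mg/L
Dose 4 (75 mg at t=36 h): 75·exp(−0.07702·29) = 8.037 mg/L
Dose 5 (75 mg at t=48 h): 75·exp(−0.07702·17) = 20.251 mg/L
Dose 6 (500 mg at t=60 h): 500·exp(−0.07702·5) = 340.198 mg/L
C(65) = 1.708 + 1.350 + 15.309 + 8.037 + 20.251 + 340.198 = 386.852 mg/L

386.852 mg/L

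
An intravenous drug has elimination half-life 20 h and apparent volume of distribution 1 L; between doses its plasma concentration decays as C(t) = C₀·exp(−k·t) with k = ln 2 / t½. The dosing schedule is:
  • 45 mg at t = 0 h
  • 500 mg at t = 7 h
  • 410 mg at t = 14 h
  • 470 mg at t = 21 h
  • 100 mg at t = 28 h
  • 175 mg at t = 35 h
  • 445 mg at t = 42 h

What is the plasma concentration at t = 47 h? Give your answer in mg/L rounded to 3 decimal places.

996.767 mg/L

k = ln 2 / 20 = 0.03466 per h
Dose 1 (45 mg at t=0 h): 45·exp(−0.03466·47) = 8.827 mg/L
Dose 2 (500 mg at t=7 h): 500·exp(−0.03466·40) = 125.000 mg/L
Dose 3 (410 mg at t=14 h): 410·exp(−0.03466·33) = 130.642 mg/L
Dose 4 (470 mg at t=21 h): 470·exp(−0.03466·26) = 190.879 mg/L
Dose 5 (100 mg at t=28 h): 100·exp(−0.03466·19) = 51.763 mg/L
Dose 6 (175 mg at t=35 h): 175·exp(−0.03466·12) = 115.457 mg/L
Dose 7 (445 mg at t=42 h): 445·exp(−0.03466·5) = 374.199 mg/L
C(47) = 8.827 + 125.000 + 130.642 + 190.879 + 51.763 + 115.457 + 374.199 = 996.767 mg/L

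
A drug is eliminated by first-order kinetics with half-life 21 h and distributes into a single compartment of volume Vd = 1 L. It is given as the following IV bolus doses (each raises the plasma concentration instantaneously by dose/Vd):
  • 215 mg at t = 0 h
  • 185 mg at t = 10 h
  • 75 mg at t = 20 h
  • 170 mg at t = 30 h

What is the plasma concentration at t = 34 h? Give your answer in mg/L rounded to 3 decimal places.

k = ln 2 / 21 = 0.03301 per h
Dose 1 (215 mg at t=0 h): 215·exp(−0.03301·34) = 69.993 mg/L
Dose 2 (185 mg at t=10 h): 185·exp(−0.03301·24) = 83.779 mg/L
Dose 3 (75 mg at t=20 h): 75·exp(−0.03301·14) = 47.247 mg/L
Dose 4 (170 mg at t=30 h): 170·exp(−0.03301·4) = 148.974 mg/L
C(34) = 69.993 + 83.779 + 47.247 + 148.974 = 349.994 mg/L

349.994 mg/L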